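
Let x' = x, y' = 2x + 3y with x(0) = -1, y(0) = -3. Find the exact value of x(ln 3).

-3

A = [[1,0],[2,3]]; eigenvalues λ = 1, 3.
Eigenvectors: (-1,1) for λ=1, (0,1) for λ=3.
From the initial condition, c_1 = 1, c_2 = -4.
x(ln 3) = (1)(3^1)(-1) + (-4)(3^3)(0) = -3.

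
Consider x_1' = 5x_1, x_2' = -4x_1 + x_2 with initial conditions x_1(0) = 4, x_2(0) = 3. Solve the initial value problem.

Coefficient matrix A = [[5, 0], [-4, 1]].
Characteristic polynomial det(A - λI) = λ^2 - 6λ + 5 = 0.
Eigenvalues λ = 1, 5.
For λ=1: (A-λI) row 1 is [4, 0], so an eigenvector is (0, 1).
For λ=5: (A-λI) row 2 is [-4, -4], so an eigenvector is (-1, 1).
General solution: c_1e^(t)(0,1) + c_2e^(5t)(-1,1).
Applying x_1(0)=4, x_2(0)=3 gives c_1=7, c_2=-4.

x_1(t) = 4e^(5t), x_2(t) = -4e^(5t) + 7e^(t)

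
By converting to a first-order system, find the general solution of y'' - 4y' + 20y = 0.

y(t) = C_1e^(2t)cos(4t) + C_2e^(2t)sin(4t)

Let x_1 = y, x_2 = y'. Then x_1' = x_2 and x_2' = -20x_1 + 4x_2.
A = [[0,1],[-20,4]]; det(A-λI) = λ^2 - 4λ + 20.
Eigenvalues λ = 2 ± 4i.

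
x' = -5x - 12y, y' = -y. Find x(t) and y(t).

x(t) = 3c_1e^(-t) + c_2e^(-5t), y(t) = -c_1e^(-t)

Coefficient matrix A = [[-5, -12], [0, -1]].
Characteristic polynomial det(A - λI) = λ^2 + 6λ + 5 = 0.
Eigenvalues λ = -1, -5.
For λ=-1: (A-λI) row 1 is [-4, -12], so an eigenvector is (3, -1).
For λ=-5: (A-λI) row 1 is [0, -12], so an eigenvector is (1, 0).
General solution: c_1e^(-t)(3,-1) + c_2e^(-5t)(1,0).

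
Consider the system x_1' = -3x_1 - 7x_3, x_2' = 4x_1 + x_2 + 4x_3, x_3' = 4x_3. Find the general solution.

Coefficient matrix A = [[-3, 0, -7], [4, 1, 4], [0, 0, 4]].
det(A - λI) = 0 gives eigenvalues λ = -3, 1, 4.
For λ=-3: eigenvector (1,-1,0).
For λ=1: eigenvector (0,1,0).
For λ=4: eigenvector (-1,0,1).
General solution: K_1e^(-3t)(1,-1,0) + K_2e^(t)(0,1,0) + K_3e^(4t)(-1,0,1).

x_1(t) = K_1e^(-3t) - K_3e^(4t), x_2(t) = -K_1e^(-3t) + K_2e^(t), x_3(t) = K_3e^(4t)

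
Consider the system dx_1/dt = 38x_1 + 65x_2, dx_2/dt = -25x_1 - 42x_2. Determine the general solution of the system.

Coefficient matrix A = [[38, 65], [-25, -42]].
Characteristic polynomial det(A - λI) = λ^2 + 4λ + 29 = 0.
Eigenvalues λ = -2 ± 5i (complex conjugate pair).
For λ=-2+5i: an eigenvector is (3,-2) - i(-2,1) = (3 + 2i, -2 - i).
A real fundamental pair from Re and Im of e^((-2+5i)t)v: X_1 = e^(-2t)(cos(5t)·(3,-2) + sin(5t)·(-2,1)), X_2 = e^(-2t)(sin(5t)·(3,-2) - cos(5t)·(-2,1)).
General solution: K_1X_1 + K_2X_2.

x_1(t) = -2K_1e^(-2t)sin(5t) + 3K_1e^(-2t)cos(5t) + 3K_2e^(-2t)sin(5t) + 2K_2e^(-2t)cos(5t), x_2(t) = K_1e^(-2t)sin(5t) - 2K_1e^(-2t)cos(5t) - 2K_2e^(-2t)sin(5t) - K_2e^(-2t)cos(5t)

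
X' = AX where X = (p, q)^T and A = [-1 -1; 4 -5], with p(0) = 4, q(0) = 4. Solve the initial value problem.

Coefficient matrix A = [[-1, -1], [4, -5]].
Characteristic polynomial det(A - λI) = λ^2 + 6λ + 9 = 0.
Single eigenvalue λ = -3 with algebraic multiplicity 2.
Eigenvector v = (1,2); generalized eigenvector w with (A-λI)w=v is (-1,-3).
General solution: e^(-3t)[c_1·v + c_2·(t·v + w)].
Applying p(0)=4, q(0)=4 gives c_1=8, c_2=4.

p(t) = 4te^(-3t) + 4e^(-3t), q(t) = 8te^(-3t) + 4e^(-3t)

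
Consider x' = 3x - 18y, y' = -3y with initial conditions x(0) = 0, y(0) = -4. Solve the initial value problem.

x(t) = 12e^(3t) - 12e^(-3t), y(t) = -4e^(-3t)

Coefficient matrix A = [[3, -18], [0, -3]].
Characteristic polynomial det(A - λI) = λ^2 - 9 = 0.
Eigenvalues λ = 3, -3.
For λ=3: (A-λI) row 1 is [0, -18], so an eigenvector is (1, 0).
For λ=-3: (A-λI) row 1 is [6, -18], so an eigenvector is (3, 1).
General solution: c_1e^(3t)(1,0) + c_2e^(-3t)(3,1).
Applying x(0)=0, y(0)=-4 gives c_1=12, c_2=-4.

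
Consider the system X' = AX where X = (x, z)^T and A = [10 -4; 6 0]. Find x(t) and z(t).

Coefficient matrix A = [[10, -4], [6, 0]].
Characteristic polynomial det(A - λI) = λ^2 - 10λ + 24 = 0.
Eigenvalues λ = 6, 4.
For λ=6: (A-λI) row 1 is [4, -4], so an eigenvector is (1, 1).
For λ=4: (A-λI) row 1 is [6, -4], so an eigenvector is (2, 3).
General solution: K_1e^(6t)(1,1) + K_2e^(4t)(2,3).

x(t) = K_1e^(6t) + 2K_2e^(4t), z(t) = K_1e^(6t) + 3K_2e^(4t)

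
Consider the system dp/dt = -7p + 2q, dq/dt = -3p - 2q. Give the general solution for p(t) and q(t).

p(t) = -2c_1e^(-4t) - c_2e^(-5t), q(t) = -3c_1e^(-4t) - c_2e^(-5t)

Coefficient matrix A = [[-7, 2], [-3, -2]].
Characteristic polynomial det(A - λI) = λ^2 + 9λ + 20 = 0.
Eigenvalues λ = -4, -5.
For λ=-4: (A-λI) row 1 is [-3, 2], so an eigenvector is (-2, -3).
For λ=-5: (A-λI) row 1 is [-2, 2], so an eigenvector is (-1, -1).
General solution: c_1e^(-4t)(-2,-3) + c_2e^(-5t)(-1,-1).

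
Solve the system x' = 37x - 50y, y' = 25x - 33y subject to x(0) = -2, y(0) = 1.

Coefficient matrix A = [[37, -50], [25, -33]].
Characteristic polynomial det(A - λI) = λ^2 - 4λ + 29 = 0.
Eigenvalues λ = 2 ± 5i (complex conjugate pair).
For λ=2+5i: an eigenvector is (-1,-1) - i(3,2) = (-1 - 3i, -1 - 2i).
A real fundamental pair from Re and Im of e^((2+5i)t)v: X_1 = e^(2t)(cos(5t)·(-1,-1) + sin(5t)·(3,2)), X_2 = e^(2t)(sin(5t)·(-1,-1) - cos(5t)·(3,2)).
General solution: c_1X_1 + c_2X_2.
Applying x(0)=-2, y(0)=1 gives c_1=-7, c_2=3.

x(t) = -24e^(2t)sin(5t) - 2e^(2t)cos(5t), y(t) = -17e^(2t)sin(5t) + e^(2t)cos(5t)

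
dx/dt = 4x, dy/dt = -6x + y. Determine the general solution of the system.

x(t) = K_1e^(4t), y(t) = -2K_1e^(4t) + K_2e^(t)

Coefficient matrix A = [[4, 0], [-6, 1]].
Characteristic polynomial det(A - λI) = λ^2 - 5λ + 4 = 0.
Eigenvalues λ = 4, 1.
For λ=4: (A-λI) row 2 is [-6, -3], so an eigenvector is (1, -2).
For λ=1: (A-λI) row 1 is [3, 0], so an eigenvector is (0, 1).
General solution: K_1e^(4t)(1,-2) + K_2e^(t)(0,1).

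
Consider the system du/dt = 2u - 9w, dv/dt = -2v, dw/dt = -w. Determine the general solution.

u(t) = 3c_1e^(-t) - c_3e^(2t), v(t) = c_2e^(-2t), w(t) = c_1e^(-t)

Coefficient matrix A = [[2, 0, -9], [0, -2, 0], [0, 0, -1]].
det(A - λI) = 0 gives eigenvalues λ = -1, -2, 2.
For λ=-1: eigenvector (3,0,1).
For λ=-2: eigenvector (0,1,0).
For λ=2: eigenvector (-1,0,0).
General solution: c_1e^(-t)(3,0,1) + c_2e^(-2t)(0,1,0) + c_3e^(2t)(-1,0,0).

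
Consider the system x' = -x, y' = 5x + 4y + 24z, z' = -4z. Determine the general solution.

Coefficient matrix A = [[-1, 0, 0], [5, 4, 24], [0, 0, -4]].
det(A - λI) = 0 gives eigenvalues λ = -1, -4, 4.
For λ=-1: eigenvector (1,-1,0).
For λ=-4: eigenvector (0,3,-1).
For λ=4: eigenvector (0,1,0).
General solution: c_1e^(-t)(1,-1,0) + c_2e^(-4t)(0,3,-1) + c_3e^(4t)(0,1,0).

x(t) = c_1e^(-t), y(t) = -c_1e^(-t) + 3c_2e^(-4t) + c_3e^(4t), z(t) = -c_2e^(-4t)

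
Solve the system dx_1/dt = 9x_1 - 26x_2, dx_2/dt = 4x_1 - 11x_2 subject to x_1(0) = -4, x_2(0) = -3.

Coefficient matrix A = [[9, -26], [4, -11]].
Characteristic polynomial det(A - λI) = λ^2 + 2λ + 5 = 0.
Eigenvalues λ = -1 ± 2i (complex conjugate pair).
For λ=-1+2i: an eigenvector is (-2,-1) - i(3,1) = (-2 - 3i, -1 - i).
A real fundamental pair from Re and Im of e^((-1+2i)t)v: X_1 = e^(-t)(cos(2t)·(-2,-1) + sin(2t)·(3,1)), X_2 = e^(-t)(sin(2t)·(-2,-1) - cos(2t)·(3,1)).
General solution: C_1X_1 + C_2X_2.
Applying x_1(0)=-4, x_2(0)=-3 gives C_1=5, C_2=-2.

x_1(t) = 19e^(-t)sin(2t) - 4e^(-t)cos(2t), x_2(t) = 7e^(-t)sin(2t) - 3e^(-t)cos(2t)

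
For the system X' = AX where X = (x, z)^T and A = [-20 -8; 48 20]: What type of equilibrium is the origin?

A = [[-20,-8],[48,20]]; det(A-λI) = λ^2 - 16.
λ = 4, -4: opposite signs.

saddle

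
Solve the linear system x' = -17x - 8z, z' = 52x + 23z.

Coefficient matrix A = [[-17, -8], [52, 23]].
Characteristic polynomial det(A - λI) = λ^2 - 6λ + 25 = 0.
Eigenvalues λ = 3 ± 4i (complex conjugate pair).
For λ=3+4i: an eigenvector is (1,-2) - i(-1,3) = (1 + i, -2 - 3i).
A real fundamental pair from Re and Im of e^((3+4i)t)v: X_1 = e^(3t)(cos(4t)·(1,-2) + sin(4t)·(-1,3)), X_2 = e^(3t)(sin(4t)·(1,-2) - cos(4t)·(-1,3)).
General solution: C_1X_1 + C_2X_2.

x(t) = -C_1e^(3t)sin(4t) + C_1e^(3t)cos(4t) + C_2e^(3t)sin(4t) + C_2e^(3t)cos(4t), z(t) = 3C_1e^(3t)sin(4t) - 2C_1e^(3t)cos(4t) - 2C_2e^(3t)sin(4t) - 3C_2e^(3t)cos(4t)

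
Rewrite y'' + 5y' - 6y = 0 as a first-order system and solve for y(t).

y(t) = K_1e^(-6t) + K_2e^(t)

Let x_1 = y, x_2 = y'. Then x_1' = x_2 and x_2' = 6x_1 - 5x_2.
A = [[0,1],[6,-5]]; det(A-λI) = λ^2 + 5λ - 6.
Eigenvalues λ = -6, 1 with eigenvectors (1,-6), (1,1).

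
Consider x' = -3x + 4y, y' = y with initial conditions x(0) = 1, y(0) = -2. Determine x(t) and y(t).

Coefficient matrix A = [[-3, 4], [0, 1]].
Characteristic polynomial det(A - λI) = λ^2 + 2λ - 3 = 0.
Eigenvalues λ = 1, -3.
For λ=1: (A-λI) row 1 is [-4, 4], so an eigenvector is (-1, -1).
For λ=-3: (A-λI) row 1 is [0, 4], so an eigenvector is (1, 0).
General solution: K_1e^(t)(-1,-1) + K_2e^(-3t)(1,0).
Applying x(0)=1, y(0)=-2 gives K_1=2, K_2=3.

x(t) = -2e^(t) + 3e^(-3t), y(t) = -2e^(t)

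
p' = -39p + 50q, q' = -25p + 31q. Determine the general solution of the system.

Coefficient matrix A = [[-39, 50], [-25, 31]].
Characteristic polynomial det(A - λI) = λ^2 + 8λ + 41 = 0.
Eigenvalues λ = -4 ± 5i (complex conjugate pair).
For λ=-4+5i: an eigenvector is (3,2) - i(-1,-1) = (3 + i, 2 + i).
A real fundamental pair from Re and Im of e^((-4+5i)t)v: X_1 = e^(-4t)(cos(5t)·(3,2) + sin(5t)·(-1,-1)), X_2 = e^(-4t)(sin(5t)·(3,2) - cos(5t)·(-1,-1)).
General solution: c_1X_1 + c_2X_2.

p(t) = -c_1e^(-4t)sin(5t) + 3c_1e^(-4t)cos(5t) + 3c_2e^(-4t)sin(5t) + c_2e^(-4t)cos(5t), q(t) = -c_1e^(-4t)sin(5t) + 2c_1e^(-4t)cos(5t) + 2c_2e^(-4t)sin(5t) + c_2e^(-4t)cos(5t)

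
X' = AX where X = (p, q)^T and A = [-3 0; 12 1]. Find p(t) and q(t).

Coefficient matrix A = [[-3, 0], [12, 1]].
Characteristic polynomial det(A - λI) = λ^2 + 2λ - 3 = 0.
Eigenvalues λ = 1, -3.
For λ=1: (A-λI) row 1 is [-4, 0], so an eigenvector is (0, -1).
For λ=-3: (A-λI) row 2 is [12, 4], so an eigenvector is (-1, 3).
General solution: K_1e^(t)(0,-1) + K_2e^(-3t)(-1,3).

p(t) = -K_2e^(-3t), q(t) = -K_1e^(t) + 3K_2e^(-3t)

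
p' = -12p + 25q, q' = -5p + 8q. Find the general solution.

Coefficient matrix A = [[-12, 25], [-5, 8]].
Characteristic polynomial det(A - λI) = λ^2 + 4λ + 29 = 0.
Eigenvalues λ = -2 ± 5i (complex conjugate pair).
For λ=-2+5i: an eigenvector is (1,0) - i(-2,-1) = (1 + 2i, 0 + i).
A real fundamental pair from Re and Im of e^((-2+5i)t)v: X_1 = e^(-2t)(cos(5t)·(1,0) + sin(5t)·(-2,-1)), X_2 = e^(-2t)(sin(5t)·(1,0) - cos(5t)·(-2,-1)).
General solution: C_1X_1 + C_2X_2.

p(t) = -2C_1e^(-2t)sin(5t) + C_1e^(-2t)cos(5t) + C_2e^(-2t)sin(5t) + 2C_2e^(-2t)cos(5t), q(t) = -C_1e^(-2t)sin(5t) + C_2e^(-2t)cos(5t)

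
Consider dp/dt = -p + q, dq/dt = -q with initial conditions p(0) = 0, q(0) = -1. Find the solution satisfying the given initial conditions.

Coefficient matrix A = [[-1, 1], [0, -1]].
Characteristic polynomial det(A - λI) = λ^2 + 2λ + 1 = 0.
Single eigenvalue λ = -1 with algebraic multiplicity 2.
Eigenvector v = (-1,0); generalized eigenvector w with (A-λI)w=v is (-2,-1).
General solution: e^(-t)[K_1·v + K_2·(t·v + w)].
Applying p(0)=0, q(0)=-1 gives K_1=-2, K_2=1.

p(t) = -te^(-t), q(t) = -e^(-t)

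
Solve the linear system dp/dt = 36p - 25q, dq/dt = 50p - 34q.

p(t) = 2C_1e^(t)sin(5t) + C_1e^(t)cos(5t) + C_2e^(t)sin(5t) - 2C_2e^(t)cos(5t), q(t) = 3C_1e^(t)sin(5t) + C_1e^(t)cos(5t) + C_2e^(t)sin(5t) - 3C_2e^(t)cos(5t)

Coefficient matrix A = [[36, -25], [50, -34]].
Characteristic polynomial det(A - λI) = λ^2 - 2λ + 26 = 0.
Eigenvalues λ = 1 ± 5i (complex conjugate pair).
For λ=1+5i: an eigenvector is (1,1) - i(2,3) = (1 - 2i, 1 - 3i).
A real fundamental pair from Re and Im of e^((1+5i)t)v: X_1 = e^(t)(cos(5t)·(1,1) + sin(5t)·(2,3)), X_2 = e^(t)(sin(5t)·(1,1) - cos(5t)·(2,3)).
General solution: C_1X_1 + C_2X_2.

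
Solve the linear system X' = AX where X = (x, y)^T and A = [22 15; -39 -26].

x(t) = -2c_1e^(-2t)sin(3t) + c_1e^(-2t)cos(3t) + c_2e^(-2t)sin(3t) + 2c_2e^(-2t)cos(3t), y(t) = 3c_1e^(-2t)sin(3t) - 2c_1e^(-2t)cos(3t) - 2c_2e^(-2t)sin(3t) - 3c_2e^(-2t)cos(3t)

Coefficient matrix A = [[22, 15], [-39, -26]].
Characteristic polynomial det(A - λI) = λ^2 + 4λ + 13 = 0.
Eigenvalues λ = -2 ± 3i (complex conjugate pair).
For λ=-2+3i: an eigenvector is (1,-2) - i(-2,3) = (1 + 2i, -2 - 3i).
A real fundamental pair from Re and Im of e^((-2+3i)t)v: X_1 = e^(-2t)(cos(3t)·(1,-2) + sin(3t)·(-2,3)), X_2 = e^(-2t)(sin(3t)·(1,-2) - cos(3t)·(-2,3)).
General solution: c_1X_1 + c_2X_2.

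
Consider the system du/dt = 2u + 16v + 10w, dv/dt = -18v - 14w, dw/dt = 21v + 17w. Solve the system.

Coefficient matrix A = [[2, 16, 10], [0, -18, -14], [0, 21, 17]].
det(A - λI) = 0 gives eigenvalues λ = 3, -4, 2.
For λ=3: eigenvector (-2,-2,3).
For λ=-4: eigenvector (-1,1,-1).
For λ=2: eigenvector (1,0,0).
General solution: c_1e^(3t)(-2,-2,3) + c_2e^(-4t)(-1,1,-1) + c_3e^(2t)(1,0,0).

u(t) = -2c_1e^(3t) - c_2e^(-4t) + c_3e^(2t), v(t) = -2c_1e^(3t) + c_2e^(-4t), w(t) = 3c_1e^(3t) - c_2e^(-4t)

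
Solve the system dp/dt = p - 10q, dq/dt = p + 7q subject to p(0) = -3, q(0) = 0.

p(t) = 9e^(4t)sin(t) - 3e^(4t)cos(t), q(t) = -3e^(4t)sin(t)

Coefficient matrix A = [[1, -10], [1, 7]].
Characteristic polynomial det(A - λI) = λ^2 - 8λ + 17 = 0.
Eigenvalues λ = 4 ± i (complex conjugate pair).
For λ=4+i: an eigenvector is (-3,1) - i(-1,0) = (-3 + i, 1).
A real fundamental pair from Re and Im of e^((4+i)t)v: X_1 = e^(4t)(cos(t)·(-3,1) + sin(t)·(-1,0)), X_2 = e^(4t)(sin(t)·(-3,1) - cos(t)·(-1,0)).
General solution: C_1X_1 + C_2X_2.
Applying p(0)=-3, q(0)=0 gives C_1=0, C_2=-3.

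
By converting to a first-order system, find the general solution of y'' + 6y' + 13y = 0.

y(t) = K_1e^(-3t)cos(2t) + K_2e^(-3t)sin(2t)

Let x_1 = y, x_2 = y'. Then x_1' = x_2 and x_2' = -13x_1 - 6x_2.
A = [[0,1],[-13,-6]]; det(A-λI) = λ^2 + 6λ + 13.
Eigenvalues λ = -3 ± 2i.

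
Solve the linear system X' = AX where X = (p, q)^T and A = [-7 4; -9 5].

p(t) = -2K_1e^(-t) - 2K_2te^(-t) + K_2e^(-t), q(t) = -3K_1e^(-t) - 3K_2te^(-t) + K_2e^(-t)

Coefficient matrix A = [[-7, 4], [-9, 5]].
Characteristic polynomial det(A - λI) = λ^2 + 2λ + 1 = 0.
Single eigenvalue λ = -1 with algebraic multiplicity 2.
Eigenvector v = (-2,-3); generalized eigenvector w with (A-λI)w=v is (1,1).
General solution: e^(-t)[K_1·v + K_2·(t·v + w)].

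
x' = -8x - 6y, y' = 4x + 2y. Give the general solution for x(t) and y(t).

x(t) = K_1e^(-2t) - 3K_2e^(-4t), y(t) = -K_1e^(-2t) + 2K_2e^(-4t)

Coefficient matrix A = [[-8, -6], [4, 2]].
Characteristic polynomial det(A - λI) = λ^2 + 6λ + 8 = 0.
Eigenvalues λ = -2, -4.
For λ=-2: (A-λI) row 1 is [-6, -6], so an eigenvector is (1, -1).
For λ=-4: (A-λI) row 1 is [-4, -6], so an eigenvector is (-3, 2).
General solution: K_1e^(-2t)(1,-1) + K_2e^(-4t)(-3,2).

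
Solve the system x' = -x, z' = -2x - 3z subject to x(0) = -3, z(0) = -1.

x(t) = -3e^(-t), z(t) = 3e^(-t) - 4e^(-3t)

Coefficient matrix A = [[-1, 0], [-2, -3]].
Characteristic polynomial det(A - λI) = λ^2 + 4λ + 3 = 0.
Eigenvalues λ = -3, -1.
For λ=-3: (A-λI) row 1 is [2, 0], so an eigenvector is (0, -1).
For λ=-1: (A-λI) row 2 is [-2, -2], so an eigenvector is (1, -1).
General solution: C_1e^(-3t)(0,-1) + C_2e^(-t)(1,-1).
Applying x(0)=-3, z(0)=-1 gives C_1=4, C_2=-3.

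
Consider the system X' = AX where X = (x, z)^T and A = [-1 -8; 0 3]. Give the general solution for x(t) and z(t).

Coefficient matrix A = [[-1, -8], [0, 3]].
Characteristic polynomial det(A - λI) = λ^2 - 2λ - 3 = 0.
Eigenvalues λ = -1, 3.
For λ=-1: (A-λI) row 1 is [0, -8], so an eigenvector is (-1, 0).
For λ=3: (A-λI) row 1 is [-4, -8], so an eigenvector is (-2, 1).
General solution: c_1e^(-t)(-1,0) + c_2e^(3t)(-2,1).

x(t) = -c_1e^(-t) - 2c_2e^(3t), z(t) = c_2e^(3t)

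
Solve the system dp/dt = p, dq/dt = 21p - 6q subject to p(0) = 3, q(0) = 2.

Coefficient matrix A = [[1, 0], [21, -6]].
Characteristic polynomial det(A - λI) = λ^2 + 5λ - 6 = 0.
Eigenvalues λ = 1, -6.
For λ=1: (A-λI) row 2 is [21, -7], so an eigenvector is (1, 3).
For λ=-6: (A-λI) row 1 is [7, 0], so an eigenvector is (0, 1).
General solution: C_1e^(t)(1,3) + C_2e^(-6t)(0,1).
Applying p(0)=3, q(0)=2 gives C_1=3, C_2=-7.

p(t) = 3e^(t), q(t) = 9e^(t) - 7e^(-6t)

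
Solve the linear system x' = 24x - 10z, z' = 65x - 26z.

x(t) = K_1e^(-t)sin(5t) + K_1e^(-t)cos(5t) + K_2e^(-t)sin(5t) - K_2e^(-t)cos(5t), z(t) = 3K_1e^(-t)sin(5t) + 2K_1e^(-t)cos(5t) + 2K_2e^(-t)sin(5t) - 3K_2e^(-t)cos(5t)

Coefficient matrix A = [[24, -10], [65, -26]].
Characteristic polynomial det(A - λI) = λ^2 + 2λ + 26 = 0.
Eigenvalues λ = -1 ± 5i (complex conjugate pair).
For λ=-1+5i: an eigenvector is (1,2) - i(1,3) = (1 - i, 2 - 3i).
A real fundamental pair from Re and Im of e^((-1+5i)t)v: X_1 = e^(-t)(cos(5t)·(1,2) + sin(5t)·(1,3)), X_2 = e^(-t)(sin(5t)·(1,2) - cos(5t)·(1,3)).
General solution: K_1X_1 + K_2X_2.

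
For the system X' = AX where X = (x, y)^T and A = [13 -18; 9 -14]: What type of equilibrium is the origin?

A = [[13,-18],[9,-14]]; det(A-λI) = λ^2 + λ - 20.
λ = -5, 4: opposite signs.

saddle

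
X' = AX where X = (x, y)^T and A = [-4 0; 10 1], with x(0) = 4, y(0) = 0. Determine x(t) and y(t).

Coefficient matrix A = [[-4, 0], [10, 1]].
Characteristic polynomial det(A - λI) = λ^2 + 3λ - 4 = 0.
Eigenvalues λ = 1, -4.
For λ=1: (A-λI) row 1 is [-5, 0], so an eigenvector is (0, 1).
For λ=-4: (A-λI) row 2 is [10, 5], so an eigenvector is (-1, 2).
General solution: C_1e^(t)(0,1) + C_2e^(-4t)(-1,2).
Applying x(0)=4, y(0)=0 gives C_1=8, C_2=-4.

x(t) = 4e^(-4t), y(t) = 8e^(t) - 8e^(-4t)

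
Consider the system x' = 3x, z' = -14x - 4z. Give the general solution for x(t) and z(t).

x(t) = C_2e^(3t), z(t) = -C_1e^(-4t) - 2C_2e^(3t)

Coefficient matrix A = [[3, 0], [-14, -4]].
Characteristic polynomial det(A - λI) = λ^2 + λ - 12 = 0.
Eigenvalues λ = -4, 3.
For λ=-4: (A-λI) row 1 is [7, 0], so an eigenvector is (0, -1).
For λ=3: (A-λI) row 2 is [-14, -7], so an eigenvector is (1, -2).
General solution: C_1e^(-4t)(0,-1) + C_2e^(3t)(1,-2).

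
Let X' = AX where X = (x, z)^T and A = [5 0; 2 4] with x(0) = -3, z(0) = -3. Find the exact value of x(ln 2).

A = [[5,0],[2,4]]; eigenvalues λ = 5, 4.
Eigenvectors: (1,2) for λ=5, (0,-1) for λ=4.
From the initial condition, c_1 = -3, c_2 = -3.
x(ln 2) = (-3)(2^5)(1) + (-3)(2^4)(0) = -96.

-96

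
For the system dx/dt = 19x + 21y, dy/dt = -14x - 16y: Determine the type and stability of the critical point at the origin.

A = [[19,21],[-14,-16]]; det(A-λI) = λ^2 - 3λ - 10.
λ = 5, -2: opposite signs.

saddle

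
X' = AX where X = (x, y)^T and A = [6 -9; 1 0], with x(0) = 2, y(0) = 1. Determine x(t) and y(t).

x(t) = -3te^(3t) + 2e^(3t), y(t) = -te^(3t) + e^(3t)

Coefficient matrix A = [[6, -9], [1, 0]].
Characteristic polynomial det(A - λI) = λ^2 - 6λ + 9 = 0.
Single eigenvalue λ = 3 with algebraic multiplicity 2.
Eigenvector v = (-3,-1); generalized eigenvector w with (A-λI)w=v is (2,1).
General solution: e^(3t)[C_1·v + C_2·(t·v + w)].
Applying x(0)=2, y(0)=1 gives C_1=0, C_2=1.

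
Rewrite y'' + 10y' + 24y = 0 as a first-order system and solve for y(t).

Let x_1 = y, x_2 = y'. Then x_1' = x_2 and x_2' = -24x_1 - 10x_2.
A = [[0,1],[-24,-10]]; det(A-λI) = λ^2 + 10λ + 24.
Eigenvalues λ = -6, -4 with eigenvectors (1,-6), (1,-4).

y(t) = C_1e^(-6t) + C_2e^(-4t)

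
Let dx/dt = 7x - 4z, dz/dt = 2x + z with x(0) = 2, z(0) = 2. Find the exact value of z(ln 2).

16

A = [[7,-4],[2,1]]; eigenvalues λ = 3, 5.
Eigenvectors: (1,1) for λ=3, (-2,-1) for λ=5.
From the initial condition, c_1 = 2, c_2 = 0.
z(ln 2) = (2)(2^3)(1) + (0)(2^5)(-1) = 16.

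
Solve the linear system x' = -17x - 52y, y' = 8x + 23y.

x(t) = -2c_1e^(3t)sin(4t) + 3c_1e^(3t)cos(4t) + 3c_2e^(3t)sin(4t) + 2c_2e^(3t)cos(4t), y(t) = c_1e^(3t)sin(4t) - c_1e^(3t)cos(4t) - c_2e^(3t)sin(4t) - c_2e^(3t)cos(4t)

Coefficient matrix A = [[-17, -52], [8, 23]].
Characteristic polynomial det(A - λI) = λ^2 - 6λ + 25 = 0.
Eigenvalues λ = 3 ± 4i (complex conjugate pair).
For λ=3+4i: an eigenvector is (3,-1) - i(-2,1) = (3 + 2i, -1 - i).
A real fundamental pair from Re and Im of e^((3+4i)t)v: X_1 = e^(3t)(cos(4t)·(3,-1) + sin(4t)·(-2,1)), X_2 = e^(3t)(sin(4t)·(3,-1) - cos(4t)·(-2,1)).
General solution: c_1X_1 + c_2X_2.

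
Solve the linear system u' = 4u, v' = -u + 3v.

Coefficient matrix A = [[4, 0], [-1, 3]].
Characteristic polynomial det(A - λI) = λ^2 - 7λ + 12 = 0.
Eigenvalues λ = 3, 4.
For λ=3: (A-λI) row 1 is [1, 0], so an eigenvector is (0, 1).
For λ=4: (A-λI) row 2 is [-1, -1], so an eigenvector is (1, -1).
General solution: c_1e^(3t)(0,1) + c_2e^(4t)(1,-1).

u(t) = c_2e^(4t), v(t) = c_1e^(3t) - c_2e^(4t)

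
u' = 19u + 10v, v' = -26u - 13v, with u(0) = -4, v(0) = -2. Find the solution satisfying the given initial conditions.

Coefficient matrix A = [[19, 10], [-26, -13]].
Characteristic polynomial det(A - λI) = λ^2 - 6λ + 13 = 0.
Eigenvalues λ = 3 ± 2i (complex conjugate pair).
For λ=3+2i: an eigenvector is (-2,3) - i(-1,2) = (-2 + i, 3 - 2i).
A real fundamental pair from Re and Im of e^((3+2i)t)v: X_1 = e^(3t)(cos(2t)·(-2,3) + sin(2t)·(-1,2)), X_2 = e^(3t)(sin(2t)·(-2,3) - cos(2t)·(-1,2)).
General solution: C_1X_1 + C_2X_2.
Applying u(0)=-4, v(0)=-2 gives C_1=10, C_2=16.

u(t) = -42e^(3t)sin(2t) - 4e^(3t)cos(2t), v(t) = 68e^(3t)sin(2t) - 2e^(3t)cos(2t)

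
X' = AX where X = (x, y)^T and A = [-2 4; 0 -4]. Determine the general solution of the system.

Coefficient matrix A = [[-2, 4], [0, -4]].
Characteristic polynomial det(A - λI) = λ^2 + 6λ + 8 = 0.
Eigenvalues λ = -2, -4.
For λ=-2: (A-λI) row 1 is [0, 4], so an eigenvector is (1, 0).
For λ=-4: (A-λI) row 1 is [2, 4], so an eigenvector is (-2, 1).
General solution: K_1e^(-2t)(1,0) + K_2e^(-4t)(-2,1).

x(t) = K_1e^(-2t) - 2K_2e^(-4t), y(t) = K_2e^(-4t)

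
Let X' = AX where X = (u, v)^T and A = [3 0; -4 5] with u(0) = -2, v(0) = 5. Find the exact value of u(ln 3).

-54

A = [[3,0],[-4,5]]; eigenvalues λ = 3, 5.
Eigenvectors: (1,2) for λ=3, (0,1) for λ=5.
From the initial condition, c_1 = -2, c_2 = 9.
u(ln 3) = (-2)(3^3)(1) + (9)(3^5)(0) = -54.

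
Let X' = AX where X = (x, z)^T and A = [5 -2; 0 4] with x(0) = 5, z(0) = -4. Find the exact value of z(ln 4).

A = [[5,-2],[0,4]]; eigenvalues λ = 4, 5.
Eigenvectors: (-2,-1) for λ=4, (-1,0) for λ=5.
From the initial condition, c_1 = 4, c_2 = -13.
z(ln 4) = (4)(4^4)(-1) + (-13)(4^5)(0) = -1024.

-1024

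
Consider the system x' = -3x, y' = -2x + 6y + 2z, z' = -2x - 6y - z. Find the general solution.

x(t) = K_2e^(-3t), y(t) = K_1e^(2t) + 2K_3e^(3t), z(t) = -2K_1e^(2t) + K_2e^(-3t) - 3K_3e^(3t)

Coefficient matrix A = [[-3, 0, 0], [-2, 6, 2], [-2, -6, -1]].
det(A - λI) = 0 gives eigenvalues λ = 2, -3, 3.
For λ=2: eigenvector (0,1,-2).
For λ=-3: eigenvector (1,0,1).
For λ=3: eigenvector (0,2,-3).
General solution: K_1e^(2t)(0,1,-2) + K_2e^(-3t)(1,0,1) + K_3e^(3t)(0,2,-3).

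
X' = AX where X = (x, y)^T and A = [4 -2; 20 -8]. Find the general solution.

x(t) = K_1e^(-2t)sin(2t) - K_2e^(-2t)cos(2t), y(t) = 3K_1e^(-2t)sin(2t) - K_1e^(-2t)cos(2t) - K_2e^(-2t)sin(2t) - 3K_2e^(-2t)cos(2t)

Coefficient matrix A = [[4, -2], [20, -8]].
Characteristic polynomial det(A - λI) = λ^2 + 4λ + 8 = 0.
Eigenvalues λ = -2 ± 2i (complex conjugate pair).
For λ=-2+2i: an eigenvector is (0,-1) - i(1,3) = (0 - i, -1 - 3i).
A real fundamental pair from Re and Im of e^((-2+2i)t)v: X_1 = e^(-2t)(cos(2t)·(0,-1) + sin(2t)·(1,3)), X_2 = e^(-2t)(sin(2t)·(0,-1) - cos(2t)·(1,3)).
General solution: K_1X_1 + K_2X_2.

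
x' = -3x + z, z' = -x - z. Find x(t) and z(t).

x(t) = -K_1e^(-2t) - K_2te^(-2t) - 2K_2e^(-2t), z(t) = -K_1e^(-2t) - K_2te^(-2t) - 3K_2e^(-2t)

Coefficient matrix A = [[-3, 1], [-1, -1]].
Characteristic polynomial det(A - λI) = λ^2 + 4λ + 4 = 0.
Single eigenvalue λ = -2 with algebraic multiplicity 2.
Eigenvector v = (-1,-1); generalized eigenvector w with (A-λI)w=v is (-2,-3).
General solution: e^(-2t)[K_1·v + K_2·(t·v + w)].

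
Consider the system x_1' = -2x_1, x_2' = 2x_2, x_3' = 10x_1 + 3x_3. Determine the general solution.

Coefficient matrix A = [[-2, 0, 0], [0, 2, 0], [10, 0, 3]].
det(A - λI) = 0 gives eigenvalues λ = -2, 2, 3.
For λ=-2: eigenvector (1,0,-2).
For λ=2: eigenvector (0,1,0).
For λ=3: eigenvector (0,0,1).
General solution: C_1e^(-2t)(1,0,-2) + C_2e^(2t)(0,1,0) + C_3e^(3t)(0,0,1).

x_1(t) = C_1e^(-2t), x_2(t) = C_2e^(2t), x_3(t) = -2C_1e^(-2t) + C_3e^(3t)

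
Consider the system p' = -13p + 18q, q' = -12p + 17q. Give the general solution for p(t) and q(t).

Coefficient matrix A = [[-13, 18], [-12, 17]].
Characteristic polynomial det(A - λI) = λ^2 - 4λ - 5 = 0.
Eigenvalues λ = 5, -1.
For λ=5: (A-λI) row 1 is [-18, 18], so an eigenvector is (1, 1).
For λ=-1: (A-λI) row 1 is [-12, 18], so an eigenvector is (-3, -2).
General solution: K_1e^(5t)(1,1) + K_2e^(-t)(-3,-2).

p(t) = K_1e^(5t) - 3K_2e^(-t), q(t) = K_1e^(5t) - 2K_2e^(-t)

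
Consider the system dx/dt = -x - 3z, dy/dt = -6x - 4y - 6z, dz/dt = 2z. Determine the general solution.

x(t) = C_1e^(-t) - C_2e^(2t), y(t) = -2C_1e^(-t) + C_3e^(-4t), z(t) = C_2e^(2t)

Coefficient matrix A = [[-1, 0, -3], [-6, -4, -6], [0, 0, 2]].
det(A - λI) = 0 gives eigenvalues λ = -1, 2, -4.
For λ=-1: eigenvector (1,-2,0).
For λ=2: eigenvector (-1,0,1).
For λ=-4: eigenvector (0,1,0).
General solution: C_1e^(-t)(1,-2,0) + C_2e^(2t)(-1,0,1) + C_3e^(-4t)(0,1,0).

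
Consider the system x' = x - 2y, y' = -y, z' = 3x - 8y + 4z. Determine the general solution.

Coefficient matrix A = [[1, -2, 0], [0, -1, 0], [3, -8, 4]].
det(A - λI) = 0 gives eigenvalues λ = -1, 1, 4.
For λ=-1: eigenvector (1,1,1).
For λ=1: eigenvector (-1,0,1).
For λ=4: eigenvector (0,0,1).
General solution: K_1e^(-t)(1,1,1) + K_2e^(t)(-1,0,1) + K_3e^(4t)(0,0,1).

x(t) = K_1e^(-t) - K_2e^(t), y(t) = K_1e^(-t), z(t) = K_1e^(-t) + K_2e^(t) + K_3e^(4t)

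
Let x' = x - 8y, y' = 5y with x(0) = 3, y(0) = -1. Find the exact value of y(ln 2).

A = [[1,-8],[0,5]]; eigenvalues λ = 5, 1.
Eigenvectors: (2,-1) for λ=5, (1,0) for λ=1.
From the initial condition, c_1 = 1, c_2 = 1.
y(ln 2) = (1)(2^5)(-1) + (1)(2^1)(0) = -32.

-32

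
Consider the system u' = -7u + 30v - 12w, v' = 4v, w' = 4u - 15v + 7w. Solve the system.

Coefficient matrix A = [[-7, 30, -12], [0, 4, 0], [4, -15, 7]].
det(A - λI) = 0 gives eigenvalues λ = 1, 4, -1.
For λ=1: eigenvector (-3,0,2).
For λ=4: eigenvector (6,1,-3).
For λ=-1: eigenvector (-2,0,1).
General solution: C_1e^(t)(-3,0,2) + C_2e^(4t)(6,1,-3) + C_3e^(-t)(-2,0,1).

u(t) = -3C_1e^(t) + 6C_2e^(4t) - 2C_3e^(-t), v(t) = C_2e^(4t), w(t) = 2C_1e^(t) - 3C_2e^(4t) + C_3e^(-t)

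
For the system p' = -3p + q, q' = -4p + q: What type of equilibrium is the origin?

stable improper node

A = [[-3,1],[-4,1]]; det(A-λI) = λ^2 + 2λ + 1.
repeated λ = -1 with a single eigenvector.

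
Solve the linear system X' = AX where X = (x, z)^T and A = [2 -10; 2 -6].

x(t) = -2c_1e^(-2t)sin(2t) - c_1e^(-2t)cos(2t) - c_2e^(-2t)sin(2t) + 2c_2e^(-2t)cos(2t), z(t) = -c_1e^(-2t)sin(2t) + c_2e^(-2t)cos(2t)

Coefficient matrix A = [[2, -10], [2, -6]].
Characteristic polynomial det(A - λI) = λ^2 + 4λ + 8 = 0.
Eigenvalues λ = -2 ± 2i (complex conjugate pair).
For λ=-2+2i: an eigenvector is (-1,0) - i(-2,-1) = (-1 + 2i, 0 + i).
A real fundamental pair from Re and Im of e^((-2+2i)t)v: X_1 = e^(-2t)(cos(2t)·(-1,0) + sin(2t)·(-2,-1)), X_2 = e^(-2t)(sin(2t)·(-1,0) - cos(2t)·(-2,-1)).
General solution: c_1X_1 + c_2X_2.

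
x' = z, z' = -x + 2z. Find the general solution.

x(t) = c_1e^(t) + c_2te^(t) - c_2e^(t), z(t) = c_1e^(t) + c_2te^(t)

Coefficient matrix A = [[0, 1], [-1, 2]].
Characteristic polynomial det(A - λI) = λ^2 - 2λ + 1 = 0.
Single eigenvalue λ = 1 with algebraic multiplicity 2.
Eigenvector v = (1,1); generalized eigenvector w with (A-λI)w=v is (-1,0).
General solution: e^(t)[c_1·v + c_2·(t·v + w)].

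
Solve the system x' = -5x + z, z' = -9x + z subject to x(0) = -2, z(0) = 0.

x(t) = 6te^(-2t) - 2e^(-2t), z(t) = 18te^(-2t)

Coefficient matrix A = [[-5, 1], [-9, 1]].
Characteristic polynomial det(A - λI) = λ^2 + 4λ + 4 = 0.
Single eigenvalue λ = -2 with algebraic multiplicity 2.
Eigenvector v = (1,3); generalized eigenvector w with (A-λI)w=v is (0,1).
General solution: e^(-2t)[c_1·v + c_2·(t·v + w)].
Applying x(0)=-2, z(0)=0 gives c_1=-2, c_2=6.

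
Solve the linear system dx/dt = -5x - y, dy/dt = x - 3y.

x(t) = -K_1e^(-4t) - K_2te^(-4t) + K_2e^(-4t), y(t) = K_1e^(-4t) + K_2te^(-4t)

Coefficient matrix A = [[-5, -1], [1, -3]].
Characteristic polynomial det(A - λI) = λ^2 + 8λ + 16 = 0.
Single eigenvalue λ = -4 with algebraic multiplicity 2.
Eigenvector v = (-1,1); generalized eigenvector w with (A-λI)w=v is (1,0).
General solution: e^(-4t)[K_1·v + K_2·(t·v + w)].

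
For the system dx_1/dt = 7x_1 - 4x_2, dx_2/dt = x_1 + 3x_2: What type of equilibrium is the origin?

unstable improper node

A = [[7,-4],[1,3]]; det(A-λI) = λ^2 - 10λ + 25.
repeated λ = 5 with a single eigenvector.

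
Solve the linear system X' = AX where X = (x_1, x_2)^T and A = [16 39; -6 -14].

Coefficient matrix A = [[16, 39], [-6, -14]].
Characteristic polynomial det(A - λI) = λ^2 - 2λ + 10 = 0.
Eigenvalues λ = 1 ± 3i (complex conjugate pair).
For λ=1+3i: an eigenvector is (-3,1) - i(-2,1) = (-3 + 2i, 1 - i).
A real fundamental pair from Re and Im of e^((1+3i)t)v: X_1 = e^(t)(cos(3t)·(-3,1) + sin(3t)·(-2,1)), X_2 = e^(t)(sin(3t)·(-3,1) - cos(3t)·(-2,1)).
General solution: c_1X_1 + c_2X_2.

x_1(t) = -2c_1e^(t)sin(3t) - 3c_1e^(t)cos(3t) - 3c_2e^(t)sin(3t) + 2c_2e^(t)cos(3t), x_2(t) = c_1e^(t)sin(3t) + c_1e^(t)cos(3t) + c_2e^(t)sin(3t) - c_2e^(t)cos(3t)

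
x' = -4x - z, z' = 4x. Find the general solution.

Coefficient matrix A = [[-4, -1], [4, 0]].
Characteristic polynomial det(A - λI) = λ^2 + 4λ + 4 = 0.
Single eigenvalue λ = -2 with algebraic multiplicity 2.
Eigenvector v = (-1,2); generalized eigenvector w with (A-λI)w=v is (2,-3).
General solution: e^(-2t)[C_1·v + C_2·(t·v + w)].

x(t) = -C_1e^(-2t) - C_2te^(-2t) + 2C_2e^(-2t), z(t) = 2C_1e^(-2t) + 2C_2te^(-2t) - 3C_2e^(-2t)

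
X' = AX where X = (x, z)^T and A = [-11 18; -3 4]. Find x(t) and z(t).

Coefficient matrix A = [[-11, 18], [-3, 4]].
Characteristic polynomial det(A - λI) = λ^2 + 7λ + 10 = 0.
Eigenvalues λ = -5, -2.
For λ=-5: (A-λI) row 1 is [-6, 18], so an eigenvector is (3, 1).
For λ=-2: (A-λI) row 1 is [-9, 18], so an eigenvector is (-2, -1).
General solution: C_1e^(-5t)(3,1) + C_2e^(-2t)(-2,-1).

x(t) = 3C_1e^(-5t) - 2C_2e^(-2t), z(t) = C_1e^(-5t) - C_2e^(-2t)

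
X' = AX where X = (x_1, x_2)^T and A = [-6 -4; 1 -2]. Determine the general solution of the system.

x_1(t) = 2c_1e^(-4t) + 2c_2te^(-4t) + 3c_2e^(-4t), x_2(t) = -c_1e^(-4t) - c_2te^(-4t) - 2c_2e^(-4t)

Coefficient matrix A = [[-6, -4], [1, -2]].
Characteristic polynomial det(A - λI) = λ^2 + 8λ + 16 = 0.
Single eigenvalue λ = -4 with algebraic multiplicity 2.
Eigenvector v = (2,-1); generalized eigenvector w with (A-λI)w=v is (3,-2).
General solution: e^(-4t)[c_1·v + c_2·(t·v + w)].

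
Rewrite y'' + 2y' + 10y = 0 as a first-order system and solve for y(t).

y(t) = C_1e^(-t)cos(3t) + C_2e^(-t)sin(3t)

Let x_1 = y, x_2 = y'. Then x_1' = x_2 and x_2' = -10x_1 - 2x_2.
A = [[0,1],[-10,-2]]; det(A-λI) = λ^2 + 2λ + 10.
Eigenvalues λ = -1 ± 3i.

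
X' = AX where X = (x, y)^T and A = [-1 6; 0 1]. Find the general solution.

Coefficient matrix A = [[-1, 6], [0, 1]].
Characteristic polynomial det(A - λI) = λ^2 - 1 = 0.
Eigenvalues λ = 1, -1.
For λ=1: (A-λI) row 1 is [-2, 6], so an eigenvector is (3, 1).
For λ=-1: (A-λI) row 1 is [0, 6], so an eigenvector is (-1, 0).
General solution: C_1e^(t)(3,1) + C_2e^(-t)(-1,0).

x(t) = 3C_1e^(t) - C_2e^(-t), y(t) = C_1e^(t)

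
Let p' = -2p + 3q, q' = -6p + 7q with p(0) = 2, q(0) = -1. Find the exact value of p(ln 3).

-228

A = [[-2,3],[-6,7]]; eigenvalues λ = 4, 1.
Eigenvectors: (-1,-2) for λ=4, (1,1) for λ=1.
From the initial condition, c_1 = 3, c_2 = 5.
p(ln 3) = (3)(3^4)(-1) + (5)(3^1)(1) = -228.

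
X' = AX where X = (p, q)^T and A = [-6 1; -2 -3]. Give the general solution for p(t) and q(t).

Coefficient matrix A = [[-6, 1], [-2, -3]].
Characteristic polynomial det(A - λI) = λ^2 + 9λ + 20 = 0.
Eigenvalues λ = -4, -5.
For λ=-4: (A-λI) row 1 is [-2, 1], so an eigenvector is (-1, -2).
For λ=-5: (A-λI) row 1 is [-1, 1], so an eigenvector is (1, 1).
General solution: K_1e^(-4t)(-1,-2) + K_2e^(-5t)(1,1).

p(t) = -K_1e^(-4t) + K_2e^(-5t), q(t) = -2K_1e^(-4t) + K_2e^(-5t)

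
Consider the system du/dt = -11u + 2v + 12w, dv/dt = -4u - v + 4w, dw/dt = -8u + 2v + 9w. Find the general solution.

u(t) = 2K_1e^(-3t) - K_2e^(-t) + K_3e^(t), v(t) = 2K_1e^(-3t) + K_2e^(-t), w(t) = K_1e^(-3t) - K_2e^(-t) + K_3e^(t)

Coefficient matrix A = [[-11, 2, 12], [-4, -1, 4], [-8, 2, 9]].
det(A - λI) = 0 gives eigenvalues λ = -3, -1, 1.
For λ=-3: eigenvector (2,2,1).
For λ=-1: eigenvector (-1,1,-1).
For λ=1: eigenvector (1,0,1).
General solution: K_1e^(-3t)(2,2,1) + K_2e^(-t)(-1,1,-1) + K_3e^(t)(1,0,1).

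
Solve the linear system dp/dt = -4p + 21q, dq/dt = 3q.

p(t) = c_1e^(-4t) - 3c_2e^(3t), q(t) = -c_2e^(3t)

Coefficient matrix A = [[-4, 21], [0, 3]].
Characteristic polynomial det(A - λI) = λ^2 + λ - 12 = 0.
Eigenvalues λ = -4, 3.
For λ=-4: (A-λI) row 1 is [0, 21], so an eigenvector is (1, 0).
For λ=3: (A-λI) row 1 is [-7, 21], so an eigenvector is (-3, -1).
General solution: c_1e^(-4t)(1,0) + c_2e^(3t)(-3,-1).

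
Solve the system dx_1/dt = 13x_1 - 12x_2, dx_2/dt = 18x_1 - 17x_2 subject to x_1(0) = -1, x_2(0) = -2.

Coefficient matrix A = [[13, -12], [18, -17]].
Characteristic polynomial det(A - λI) = λ^2 + 4λ - 5 = 0.
Eigenvalues λ = -5, 1.
For λ=-5: (A-λI) row 1 is [18, -12], so an eigenvector is (-2, -3).
For λ=1: (A-λI) row 1 is [12, -12], so an eigenvector is (-1, -1).
General solution: K_1e^(-5t)(-2,-3) + K_2e^(t)(-1,-1).
Applying x_1(0)=-1, x_2(0)=-2 gives K_1=1, K_2=-1.

x_1(t) = e^(t) - 2e^(-5t), x_2(t) = e^(t) - 3e^(-5t)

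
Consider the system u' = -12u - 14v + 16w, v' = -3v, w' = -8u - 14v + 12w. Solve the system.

u(t) = 2C_1e^(-4t) + 2C_2e^(-3t) + C_3e^(4t), v(t) = C_2e^(-3t), w(t) = C_1e^(-4t) + 2C_2e^(-3t) + C_3e^(4t)

Coefficient matrix A = [[-12, -14, 16], [0, -3, 0], [-8, -14, 12]].
det(A - λI) = 0 gives eigenvalues λ = -4, -3, 4.
For λ=-4: eigenvector (2,0,1).
For λ=-3: eigenvector (2,1,2).
For λ=4: eigenvector (1,0,1).
General solution: C_1e^(-4t)(2,0,1) + C_2e^(-3t)(2,1,2) + C_3e^(4t)(1,0,1).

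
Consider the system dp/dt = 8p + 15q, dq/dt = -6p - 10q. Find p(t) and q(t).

Coefficient matrix A = [[8, 15], [-6, -10]].
Characteristic polynomial det(A - λI) = λ^2 + 2λ + 10 = 0.
Eigenvalues λ = -1 ± 3i (complex conjugate pair).
For λ=-1+3i: an eigenvector is (-2,1) - i(-1,1) = (-2 + i, 1 - i).
A real fundamental pair from Re and Im of e^((-1+3i)t)v: X_1 = e^(-t)(cos(3t)·(-2,1) + sin(3t)·(-1,1)), X_2 = e^(-t)(sin(3t)·(-2,1) - cos(3t)·(-1,1)).
General solution: C_1X_1 + C_2X_2.

p(t) = -C_1e^(-t)sin(3t) - 2C_1e^(-t)cos(3t) - 2C_2e^(-t)sin(3t) + C_2e^(-t)cos(3t), q(t) = C_1e^(-t)sin(3t) + C_1e^(-t)cos(3t) + C_2e^(-t)sin(3t) - C_2e^(-t)cos(3t)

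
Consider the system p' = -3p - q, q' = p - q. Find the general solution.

p(t) = -C_1e^(-2t) - C_2te^(-2t) - C_2e^(-2t), q(t) = C_1e^(-2t) + C_2te^(-2t) + 2C_2e^(-2t)

Coefficient matrix A = [[-3, -1], [1, -1]].
Characteristic polynomial det(A - λI) = λ^2 + 4λ + 4 = 0.
Single eigenvalue λ = -2 with algebraic multiplicity 2.
Eigenvector v = (-1,1); generalized eigenvector w with (A-λI)w=v is (-1,2).
General solution: e^(-2t)[C_1·v + C_2·(t·v + w)].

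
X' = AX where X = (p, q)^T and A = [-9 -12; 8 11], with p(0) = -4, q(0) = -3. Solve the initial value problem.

Coefficient matrix A = [[-9, -12], [8, 11]].
Characteristic polynomial det(A - λI) = λ^2 - 2λ - 3 = 0.
Eigenvalues λ = 3, -1.
For λ=3: (A-λI) row 1 is [-12, -12], so an eigenvector is (1, -1).
For λ=-1: (A-λI) row 1 is [-8, -12], so an eigenvector is (-3, 2).
General solution: C_1e^(3t)(1,-1) + C_2e^(-t)(-3,2).
Applying p(0)=-4, q(0)=-3 gives C_1=17, C_2=7.

p(t) = 17e^(3t) - 21e^(-t), q(t) = -17e^(3t) + 14e^(-t)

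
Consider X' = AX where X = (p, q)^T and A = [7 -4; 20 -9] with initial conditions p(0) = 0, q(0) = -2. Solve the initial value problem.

p(t) = 2e^(-t)sin(4t), q(t) = 4e^(-t)sin(4t) - 2e^(-t)cos(4t)

Coefficient matrix A = [[7, -4], [20, -9]].
Characteristic polynomial det(A - λI) = λ^2 + 2λ + 17 = 0.
Eigenvalues λ = -1 ± 4i (complex conjugate pair).
For λ=-1+4i: an eigenvector is (-1,-2) - i(0,-1) = (-1, -2 + i).
A real fundamental pair from Re and Im of e^((-1+4i)t)v: X_1 = e^(-t)(cos(4t)·(-1,-2) + sin(4t)·(0,-1)), X_2 = e^(-t)(sin(4t)·(-1,-2) - cos(4t)·(0,-1)).
General solution: K_1X_1 + K_2X_2.
Applying p(0)=0, q(0)=-2 gives K_1=0, K_2=-2.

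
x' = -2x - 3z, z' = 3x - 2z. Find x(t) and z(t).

x(t) = C_1e^(-2t)sin(3t) - C_2e^(-2t)cos(3t), z(t) = -C_1e^(-2t)cos(3t) - C_2e^(-2t)sin(3t)

Coefficient matrix A = [[-2, -3], [3, -2]].
Characteristic polynomial det(A - λI) = λ^2 + 4λ + 13 = 0.
Eigenvalues λ = -2 ± 3i (complex conjugate pair).
For λ=-2+3i: an eigenvector is (0,-1) - i(1,0) = (0 - i, -1).
A real fundamental pair from Re and Im of e^((-2+3i)t)v: X_1 = e^(-2t)(cos(3t)·(0,-1) + sin(3t)·(1,0)), X_2 = e^(-2t)(sin(3t)·(0,-1) - cos(3t)·(1,0)).
General solution: C_1X_1 + C_2X_2.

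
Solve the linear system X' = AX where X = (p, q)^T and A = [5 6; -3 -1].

Coefficient matrix A = [[5, 6], [-3, -1]].
Characteristic polynomial det(A - λI) = λ^2 - 4λ + 13 = 0.
Eigenvalues λ = 2 ± 3i (complex conjugate pair).
For λ=2+3i: an eigenvector is (-1,0) - i(-1,1) = (-1 + i, 0 - i).
A real fundamental pair from Re and Im of e^((2+3i)t)v: X_1 = e^(2t)(cos(3t)·(-1,0) + sin(3t)·(-1,1)), X_2 = e^(2t)(sin(3t)·(-1,0) - cos(3t)·(-1,1)).
General solution: C_1X_1 + C_2X_2.

p(t) = -C_1e^(2t)sin(3t) - C_1e^(2t)cos(3t) - C_2e^(2t)sin(3t) + C_2e^(2t)cos(3t), q(t) = C_1e^(2t)sin(3t) - C_2e^(2t)cos(3t)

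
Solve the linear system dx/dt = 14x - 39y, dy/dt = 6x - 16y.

x(t) = -3c_1e^(-t)sin(3t) + 2c_1e^(-t)cos(3t) + 2c_2e^(-t)sin(3t) + 3c_2e^(-t)cos(3t), y(t) = -c_1e^(-t)sin(3t) + c_1e^(-t)cos(3t) + c_2e^(-t)sin(3t) + c_2e^(-t)cos(3t)

Coefficient matrix A = [[14, -39], [6, -16]].
Characteristic polynomial det(A - λI) = λ^2 + 2λ + 10 = 0.
Eigenvalues λ = -1 ± 3i (complex conjugate pair).
For λ=-1+3i: an eigenvector is (2,1) - i(-3,-1) = (2 + 3i, 1 + i).
A real fundamental pair from Re and Im of e^((-1+3i)t)v: X_1 = e^(-t)(cos(3t)·(2,1) + sin(3t)·(-3,-1)), X_2 = e^(-t)(sin(3t)·(2,1) - cos(3t)·(-3,-1)).
General solution: c_1X_1 + c_2X_2.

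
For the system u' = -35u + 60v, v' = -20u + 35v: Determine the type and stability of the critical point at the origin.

saddle

A = [[-35,60],[-20,35]]; det(A-λI) = λ^2 - 25.
λ = -5, 5: opposite signs.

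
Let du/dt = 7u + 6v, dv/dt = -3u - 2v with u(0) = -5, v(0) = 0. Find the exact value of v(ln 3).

A = [[7,6],[-3,-2]]; eigenvalues λ = 4, 1.
Eigenvectors: (2,-1) for λ=4, (1,-1) for λ=1.
From the initial condition, c_1 = -5, c_2 = 5.
v(ln 3) = (-5)(3^4)(-1) + (5)(3^1)(-1) = 390.

390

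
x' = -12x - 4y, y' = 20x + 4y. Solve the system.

x(t) = -c_1e^(-4t)sin(4t) + c_2e^(-4t)cos(4t), y(t) = 2c_1e^(-4t)sin(4t) + c_1e^(-4t)cos(4t) + c_2e^(-4t)sin(4t) - 2c_2e^(-4t)cos(4t)

Coefficient matrix A = [[-12, -4], [20, 4]].
Characteristic polynomial det(A - λI) = λ^2 + 8λ + 32 = 0.
Eigenvalues λ = -4 ± 4i (complex conjugate pair).
For λ=-4+4i: an eigenvector is (0,1) - i(-1,2) = (0 + i, 1 - 2i).
A real fundamental pair from Re and Im of e^((-4+4i)t)v: X_1 = e^(-4t)(cos(4t)·(0,1) + sin(4t)·(-1,2)), X_2 = e^(-4t)(sin(4t)·(0,1) - cos(4t)·(-1,2)).
General solution: c_1X_1 + c_2X_2.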